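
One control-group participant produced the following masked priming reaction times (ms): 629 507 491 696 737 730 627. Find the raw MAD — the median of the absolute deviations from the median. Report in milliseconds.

Sorted: 491, 507, 627, 629, 696, 730, 737 → median = 629
|x − 629|: 0, 122, 138, 67, 108, 101, 2
Sorted deviations: 0, 2, 67, 101, 108, 122, 138 → MAD = 101

101 ms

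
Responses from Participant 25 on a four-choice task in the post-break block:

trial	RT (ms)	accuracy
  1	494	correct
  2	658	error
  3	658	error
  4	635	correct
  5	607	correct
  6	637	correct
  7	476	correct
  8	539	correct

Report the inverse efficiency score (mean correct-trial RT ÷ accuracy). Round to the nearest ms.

753 ms

Correct trials (n=6): 494, 635, 607, 637, 476, 539
Mean correct RT = 3388/6 = 564.6667 ms
Proportion correct = 6/8
IES = 564.6667 / (6/8) = 752.889 ms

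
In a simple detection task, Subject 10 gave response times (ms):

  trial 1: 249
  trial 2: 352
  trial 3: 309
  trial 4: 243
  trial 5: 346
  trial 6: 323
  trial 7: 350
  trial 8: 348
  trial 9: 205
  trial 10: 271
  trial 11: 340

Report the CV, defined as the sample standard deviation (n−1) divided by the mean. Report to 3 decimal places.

n = 11, Σ = 3336, M = 303.2727
Σ(x−M)² = 27432.182; s = √(27432.182/10) = 52.3757
CV = 52.3757 / 303.2727 = 0.17270

0.173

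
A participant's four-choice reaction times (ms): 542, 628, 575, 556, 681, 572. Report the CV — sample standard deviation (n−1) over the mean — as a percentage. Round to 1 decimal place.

8.8%

n = 6, Σ = 3554, M = 592.3333
Σ(x−M)² = 13701.333; s = √(13701.333/5) = 52.3476
CV = 52.3476 / 592.3333 = 0.08838 = 8.838%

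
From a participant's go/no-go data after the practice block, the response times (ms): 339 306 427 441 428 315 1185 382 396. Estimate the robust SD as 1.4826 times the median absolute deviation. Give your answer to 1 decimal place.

Sorted: 306, 315, 339, 382, 396, 427, 428, 441, 1185 → median = 396
|x − 396| sorted: 0, 14, 31, 32, 45, 57, 81, 90, 789 → MAD = 45
Robust SD ≈ 1.4826 × 45 = 66.717

66.7 ms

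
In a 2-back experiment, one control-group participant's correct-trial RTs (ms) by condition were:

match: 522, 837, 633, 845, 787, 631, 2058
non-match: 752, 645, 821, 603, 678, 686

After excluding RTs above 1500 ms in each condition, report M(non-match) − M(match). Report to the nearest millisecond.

-12 ms

match: exclude 2058
M(match) = 4255/6 = 709.167
M(non-match) = 4185/6 = 697.500
Difference = 697.500 − 709.167 = -11.667 ms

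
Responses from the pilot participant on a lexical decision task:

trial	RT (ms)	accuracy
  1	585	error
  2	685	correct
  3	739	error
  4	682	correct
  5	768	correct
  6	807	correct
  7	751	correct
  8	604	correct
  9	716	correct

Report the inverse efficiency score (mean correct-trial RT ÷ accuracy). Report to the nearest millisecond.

Correct trials (n=7): 685, 682, 768, 807, 751, 604, 716
Mean correct RT = 5013/7 = 716.1429 ms
Proportion correct = 7/9
IES = 716.1429 / (7/9) = 920.755 ms

921 ms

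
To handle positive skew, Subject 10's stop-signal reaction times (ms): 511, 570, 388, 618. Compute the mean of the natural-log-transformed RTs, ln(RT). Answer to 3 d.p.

ln(RT): 6.2364, 6.3456, 5.9610, 6.4265
Σ ln(RT) = 24.9695
Mean = 24.9695/4 = 6.24237

6.242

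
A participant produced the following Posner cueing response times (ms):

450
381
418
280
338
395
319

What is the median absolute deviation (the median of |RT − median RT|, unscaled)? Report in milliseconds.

Sorted: 280, 319, 338, 381, 395, 418, 450 → median = 381
|x − 381|: 69, 0, 37, 101, 43, 14, 62
Sorted deviations: 0, 14, 37, 43, 62, 69, 101 → MAD = 43

43 ms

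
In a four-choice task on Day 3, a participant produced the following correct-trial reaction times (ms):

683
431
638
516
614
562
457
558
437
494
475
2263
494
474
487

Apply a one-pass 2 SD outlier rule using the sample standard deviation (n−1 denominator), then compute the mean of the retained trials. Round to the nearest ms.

n = 15, ΣRT = 9583, M = 638.867
Σ(x−M)² = 2904023.73; s = √(2904023.73/14) = 455.445
Cutoffs: 638.867 ± 2·455.445 → [-272.0, 1549.8]
Outside: 2263 → excluded.
Retained (n=14): Σ = 7320, mean = 7320/14 = 522.857

523 ms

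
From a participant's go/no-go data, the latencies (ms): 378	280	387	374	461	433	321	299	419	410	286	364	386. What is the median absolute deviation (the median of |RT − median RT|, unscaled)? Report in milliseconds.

Sorted: 280, 286, 299, 321, 364, 374, 378, 386, 387, 410, 419, 433, 461 → median = 378
|x − 378|: 0, 98, 9, 4, 83, 55, 57, 79, 41, 32, 92, 14, 8
Sorted deviations: 0, 4, 8, 9, 14, 32, 41, 55, 57, 79, 83, 92, 98 → MAD = 41

41 ms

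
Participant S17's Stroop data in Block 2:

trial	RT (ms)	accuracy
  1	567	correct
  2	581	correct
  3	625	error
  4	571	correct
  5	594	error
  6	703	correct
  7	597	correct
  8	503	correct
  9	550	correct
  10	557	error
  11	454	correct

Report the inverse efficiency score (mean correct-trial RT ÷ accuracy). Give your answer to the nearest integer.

Correct trials (n=8): 567, 581, 571, 703, 597, 503, 550, 454
Mean correct RT = 4526/8 = 565.7500 ms
Proportion correct = 8/11
IES = 565.7500 / (8/11) = 777.906 ms

778 ms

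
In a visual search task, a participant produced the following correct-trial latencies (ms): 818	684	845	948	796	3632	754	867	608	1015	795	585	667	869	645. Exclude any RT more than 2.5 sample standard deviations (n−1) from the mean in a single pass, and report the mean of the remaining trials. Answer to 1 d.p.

n = 15, ΣRT = 14528, M = 968.533
Σ(x−M)² = 7814315.73; s = √(7814315.73/14) = 747.105
Cutoffs: 968.533 ± 2.5·747.105 → [-899.2, 2836.3]
Outside: 3632 → excluded.
Retained (n=14): Σ = 10896, mean = 10896/14 = 778.286

778.3 ms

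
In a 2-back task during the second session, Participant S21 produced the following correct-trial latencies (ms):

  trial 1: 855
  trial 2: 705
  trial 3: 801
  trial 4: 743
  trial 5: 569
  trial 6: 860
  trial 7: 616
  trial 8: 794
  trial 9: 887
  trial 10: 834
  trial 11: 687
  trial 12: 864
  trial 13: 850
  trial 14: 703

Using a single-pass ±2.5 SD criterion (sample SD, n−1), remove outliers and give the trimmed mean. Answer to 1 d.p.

n = 14, ΣRT = 10768, M = 769.143
Σ(x−M)² = 130321.71; s = √(130321.71/13) = 100.124
Cutoffs: 769.143 ± 2.5·100.124 → [518.8, 1019.5]
No RTs fall outside the cutoffs; all 14 retained. Mean = 10768/14 = 769.143

769.1 ms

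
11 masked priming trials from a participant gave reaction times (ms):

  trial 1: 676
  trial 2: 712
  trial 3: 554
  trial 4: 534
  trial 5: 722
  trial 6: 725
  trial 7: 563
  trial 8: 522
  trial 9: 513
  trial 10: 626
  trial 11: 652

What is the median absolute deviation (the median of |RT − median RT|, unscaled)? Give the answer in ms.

86 ms

Sorted: 513, 522, 534, 554, 563, 626, 652, 676, 712, 722, 725 → median = 626
|x − 626|: 50, 86, 72, 92, 96, 99, 63, 104, 113, 0, 26
Sorted deviations: 0, 26, 50, 63, 72, 86, 92, 96, 99, 104, 113 → MAD = 86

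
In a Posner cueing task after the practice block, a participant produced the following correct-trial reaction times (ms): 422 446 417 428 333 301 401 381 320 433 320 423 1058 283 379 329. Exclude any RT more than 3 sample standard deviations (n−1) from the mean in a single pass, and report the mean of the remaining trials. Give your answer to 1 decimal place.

n = 16, ΣRT = 6674, M = 417.125
Σ(x−M)² = 480185.75; s = √(480185.75/15) = 178.920
Cutoffs: 417.125 ± 3·178.920 → [-119.6, 953.9]
Outside: 1058 → excluded.
Retained (n=15): Σ = 5616, mean = 5616/15 = 374.400

374.4 ms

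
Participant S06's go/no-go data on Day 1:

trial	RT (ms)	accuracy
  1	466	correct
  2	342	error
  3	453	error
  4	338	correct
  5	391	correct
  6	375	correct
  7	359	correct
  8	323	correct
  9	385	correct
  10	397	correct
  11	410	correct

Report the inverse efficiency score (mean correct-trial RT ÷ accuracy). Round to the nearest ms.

Correct trials (n=9): 466, 338, 391, 375, 359, 323, 385, 397, 410
Mean correct RT = 3444/9 = 382.6667 ms
Proportion correct = 9/11
IES = 382.6667 / (9/11) = 467.704 ms

468 ms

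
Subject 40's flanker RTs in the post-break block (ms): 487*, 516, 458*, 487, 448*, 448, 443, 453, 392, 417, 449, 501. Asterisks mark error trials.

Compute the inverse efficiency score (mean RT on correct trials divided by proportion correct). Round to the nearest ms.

Correct trials (n=9): 516, 487, 448, 443, 453, 392, 417, 449, 501
Mean correct RT = 4106/9 = 456.2222 ms
Proportion correct = 9/12
IES = 456.2222 / (9/12) = 608.296 ms

608 ms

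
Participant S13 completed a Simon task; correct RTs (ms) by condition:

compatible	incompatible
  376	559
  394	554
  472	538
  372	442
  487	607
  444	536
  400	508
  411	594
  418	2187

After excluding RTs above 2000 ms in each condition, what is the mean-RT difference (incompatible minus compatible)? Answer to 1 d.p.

122.9 ms

incompatible: exclude 2187
M(compatible) = 3774/9 = 419.333
M(incompatible) = 4338/8 = 542.250
Difference = 542.250 − 419.333 = 122.917 ms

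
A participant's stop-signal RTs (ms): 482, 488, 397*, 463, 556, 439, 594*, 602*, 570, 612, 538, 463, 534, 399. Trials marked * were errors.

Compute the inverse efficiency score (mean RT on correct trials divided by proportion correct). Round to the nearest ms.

Correct trials (n=11): 482, 488, 463, 556, 439, 570, 612, 538, 463, 534, 399
Mean correct RT = 5544/11 = 504.0000 ms
Proportion correct = 11/14
IES = 504.0000 / (11/14) = 641.455 ms

641 ms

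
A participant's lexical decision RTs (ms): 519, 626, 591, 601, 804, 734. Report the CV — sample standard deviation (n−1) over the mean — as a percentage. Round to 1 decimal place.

16.1%

n = 6, Σ = 3875, M = 645.8333
Σ(x−M)² = 54286.833; s = √(54286.833/5) = 104.1987
CV = 104.1987 / 645.8333 = 0.16134 = 16.134%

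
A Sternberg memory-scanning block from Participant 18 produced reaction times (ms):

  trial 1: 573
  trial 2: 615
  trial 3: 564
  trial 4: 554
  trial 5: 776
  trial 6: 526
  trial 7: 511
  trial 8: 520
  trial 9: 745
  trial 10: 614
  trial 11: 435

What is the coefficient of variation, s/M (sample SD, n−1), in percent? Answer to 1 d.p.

17.2%

n = 11, Σ = 6433, M = 584.8182
Σ(x−M)² = 101049.636; s = √(101049.636/10) = 100.5234
CV = 100.5234 / 584.8182 = 0.17189 = 17.189%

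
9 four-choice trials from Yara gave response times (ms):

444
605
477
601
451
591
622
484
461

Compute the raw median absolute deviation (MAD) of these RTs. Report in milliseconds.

Sorted: 444, 451, 461, 477, 484, 591, 601, 605, 622 → median = 484
|x − 484|: 40, 121, 7, 117, 33, 107, 138, 0, 23
Sorted deviations: 0, 7, 23, 33, 40, 107, 117, 121, 138 → MAD = 40

40 ms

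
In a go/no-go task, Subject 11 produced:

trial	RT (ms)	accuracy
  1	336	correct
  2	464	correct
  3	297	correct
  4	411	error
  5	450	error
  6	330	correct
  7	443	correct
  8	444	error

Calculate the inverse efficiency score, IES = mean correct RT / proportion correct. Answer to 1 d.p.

Correct trials (n=5): 336, 464, 297, 330, 443
Mean correct RT = 1870/5 = 374.0000 ms
Proportion correct = 5/8
IES = 374.0000 / (5/8) = 598.400 ms

598.4 ms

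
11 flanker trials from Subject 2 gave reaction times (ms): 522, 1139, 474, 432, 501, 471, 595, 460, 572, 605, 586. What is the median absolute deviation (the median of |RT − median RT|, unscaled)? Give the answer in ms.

62 ms

Sorted: 432, 460, 471, 474, 501, 522, 572, 586, 595, 605, 1139 → median = 522
|x − 522|: 0, 617, 48, 90, 21, 51, 73, 62, 50, 83, 64
Sorted deviations: 0, 21, 48, 50, 51, 62, 64, 73, 83, 90, 617 → MAD = 62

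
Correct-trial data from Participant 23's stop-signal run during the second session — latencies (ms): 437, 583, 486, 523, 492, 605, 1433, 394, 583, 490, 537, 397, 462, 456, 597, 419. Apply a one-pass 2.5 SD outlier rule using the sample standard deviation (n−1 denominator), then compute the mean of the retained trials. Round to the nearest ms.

n = 16, ΣRT = 8894, M = 555.875
Σ(x−M)² = 892761.75; s = √(892761.75/15) = 243.962
Cutoffs: 555.875 ± 2.5·243.962 → [-54.0, 1165.8]
Outside: 1433 → excluded.
Retained (n=15): Σ = 7461, mean = 7461/15 = 497.400

497 ms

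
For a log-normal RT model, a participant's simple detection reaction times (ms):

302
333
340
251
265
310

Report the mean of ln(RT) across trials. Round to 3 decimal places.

ln(RT): 5.7104, 5.8081, 5.8289, 5.5255, 5.5797, 5.7366
Σ ln(RT) = 34.1893
Mean = 34.1893/6 = 5.69821

5.698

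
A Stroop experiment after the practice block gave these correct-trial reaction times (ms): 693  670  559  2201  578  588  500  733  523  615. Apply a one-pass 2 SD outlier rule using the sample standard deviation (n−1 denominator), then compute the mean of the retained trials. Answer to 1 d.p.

n = 10, ΣRT = 7660, M = 766.000
Σ(x−M)² = 2337342.00; s = √(2337342.00/9) = 509.612
Cutoffs: 766.000 ± 2·509.612 → [-253.2, 1785.2]
Outside: 2201 → excluded.
Retained (n=9): Σ = 5459, mean = 5459/9 = 606.556

606.6 ms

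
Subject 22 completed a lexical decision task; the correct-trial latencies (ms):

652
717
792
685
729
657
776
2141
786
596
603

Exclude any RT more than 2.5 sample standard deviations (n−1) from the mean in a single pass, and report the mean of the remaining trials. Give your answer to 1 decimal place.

n = 11, ΣRT = 9134, M = 830.364
Σ(x−M)² = 1936908.55; s = √(1936908.55/10) = 440.103
Cutoffs: 830.364 ± 2.5·440.103 → [-269.9, 1930.6]
Outside: 2141 → excluded.
Retained (n=10): Σ = 6993, mean = 6993/10 = 699.300

699.3 ms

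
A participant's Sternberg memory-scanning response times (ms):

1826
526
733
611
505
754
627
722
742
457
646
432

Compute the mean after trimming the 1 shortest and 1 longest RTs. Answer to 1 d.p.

632.3 ms

Sorted: 432, 457, 505, 526, 611, 627, 646, 722, 733, 742, 754, 1826
Drop lowest 1 (432) and highest 1 (1826)
Remaining (n=10): Σ = 6323, mean = 6323/10 = 632.300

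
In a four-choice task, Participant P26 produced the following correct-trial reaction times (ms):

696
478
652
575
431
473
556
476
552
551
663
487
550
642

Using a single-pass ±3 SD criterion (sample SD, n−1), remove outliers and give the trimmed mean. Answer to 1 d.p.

555.9 ms

n = 14, ΣRT = 7782, M = 555.857
Σ(x−M)² = 87857.71; s = √(87857.71/13) = 82.209
Cutoffs: 555.857 ± 3·82.209 → [309.2, 802.5]
No RTs fall outside the cutoffs; all 14 retained. Mean = 7782/14 = 555.857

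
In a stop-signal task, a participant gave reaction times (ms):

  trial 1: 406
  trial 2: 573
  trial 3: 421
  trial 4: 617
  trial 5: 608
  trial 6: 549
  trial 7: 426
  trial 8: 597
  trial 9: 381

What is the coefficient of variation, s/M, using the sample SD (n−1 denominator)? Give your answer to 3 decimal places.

n = 9, Σ = 4578, M = 508.6667
Σ(x−M)² = 76530.000; s = √(76530.000/8) = 97.8072
CV = 97.8072 / 508.6667 = 0.19228

0.192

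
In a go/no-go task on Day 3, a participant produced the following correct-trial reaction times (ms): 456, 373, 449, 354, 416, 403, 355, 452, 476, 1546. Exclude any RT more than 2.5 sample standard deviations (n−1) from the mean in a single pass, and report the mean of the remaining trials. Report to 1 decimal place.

n = 10, ΣRT = 5280, M = 528.000
Σ(x−M)² = 1168628.00; s = √(1168628.00/9) = 360.344
Cutoffs: 528.000 ± 2.5·360.344 → [-372.9, 1428.9]
Outside: 1546 → excluded.
Retained (n=9): Σ = 3734, mean = 3734/9 = 414.889

414.9 ms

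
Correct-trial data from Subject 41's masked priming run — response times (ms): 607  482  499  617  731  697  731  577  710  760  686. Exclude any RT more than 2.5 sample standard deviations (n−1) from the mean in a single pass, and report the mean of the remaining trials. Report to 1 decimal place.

645.2 ms

n = 11, ΣRT = 7097, M = 645.182
Σ(x−M)² = 91363.64; s = √(91363.64/10) = 95.584
Cutoffs: 645.182 ± 2.5·95.584 → [406.2, 884.1]
No RTs fall outside the cutoffs; all 11 retained. Mean = 7097/11 = 645.182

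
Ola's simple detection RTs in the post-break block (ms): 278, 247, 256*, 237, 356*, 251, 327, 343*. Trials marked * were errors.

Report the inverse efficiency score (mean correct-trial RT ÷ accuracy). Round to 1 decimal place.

428.8 ms

Correct trials (n=5): 278, 247, 237, 251, 327
Mean correct RT = 1340/5 = 268.0000 ms
Proportion correct = 5/8
IES = 268.0000 / (5/8) = 428.800 ms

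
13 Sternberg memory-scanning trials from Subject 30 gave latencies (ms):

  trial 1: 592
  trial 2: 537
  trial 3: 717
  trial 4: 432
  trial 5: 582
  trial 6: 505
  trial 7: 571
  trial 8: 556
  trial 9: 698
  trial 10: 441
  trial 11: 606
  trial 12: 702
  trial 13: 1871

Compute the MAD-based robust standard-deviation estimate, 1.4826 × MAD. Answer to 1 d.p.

Sorted: 432, 441, 505, 537, 556, 571, 582, 592, 606, 698, 702, 717, 1871 → median = 582
|x − 582| sorted: 0, 10, 11, 24, 26, 45, 77, 116, 120, 135, 141, 150, 1289 → MAD = 77
Robust SD ≈ 1.4826 × 77 = 114.160

114.2 ms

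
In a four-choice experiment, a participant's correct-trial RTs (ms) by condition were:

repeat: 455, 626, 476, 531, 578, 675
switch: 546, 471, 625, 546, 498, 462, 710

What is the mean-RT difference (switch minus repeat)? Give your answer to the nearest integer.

-6 ms

M(repeat) = 3341/6 = 556.833
M(switch) = 3858/7 = 551.143
Difference = 551.143 − 556.833 = -5.690 ms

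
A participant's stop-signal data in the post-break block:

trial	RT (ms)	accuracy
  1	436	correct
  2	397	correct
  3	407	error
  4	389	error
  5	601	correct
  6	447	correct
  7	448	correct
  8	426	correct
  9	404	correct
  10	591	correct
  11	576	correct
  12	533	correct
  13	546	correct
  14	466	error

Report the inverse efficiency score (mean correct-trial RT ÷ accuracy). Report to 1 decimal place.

625.4 ms

Correct trials (n=11): 436, 397, 601, 447, 448, 426, 404, 591, 576, 533, 546
Mean correct RT = 5405/11 = 491.3636 ms
Proportion correct = 11/14
IES = 491.3636 / (11/14) = 625.372 ms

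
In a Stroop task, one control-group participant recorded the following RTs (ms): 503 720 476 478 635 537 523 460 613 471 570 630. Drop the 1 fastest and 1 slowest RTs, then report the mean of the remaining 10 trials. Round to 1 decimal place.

543.6 ms

Sorted: 460, 471, 476, 478, 503, 523, 537, 570, 613, 630, 635, 720
Drop lowest 1 (460) and highest 1 (720)
Remaining (n=10): Σ = 5436, mean = 5436/10 = 543.600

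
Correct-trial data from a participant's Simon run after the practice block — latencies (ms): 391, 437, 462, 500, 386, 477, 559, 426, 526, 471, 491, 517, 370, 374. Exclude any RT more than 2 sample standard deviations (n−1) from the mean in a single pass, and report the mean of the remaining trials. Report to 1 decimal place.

n = 14, ΣRT = 6387, M = 456.214
Σ(x−M)² = 47598.36; s = √(47598.36/13) = 60.510
Cutoffs: 456.214 ± 2·60.510 → [335.2, 577.2]
No RTs fall outside the cutoffs; all 14 retained. Mean = 6387/14 = 456.214

456.2 ms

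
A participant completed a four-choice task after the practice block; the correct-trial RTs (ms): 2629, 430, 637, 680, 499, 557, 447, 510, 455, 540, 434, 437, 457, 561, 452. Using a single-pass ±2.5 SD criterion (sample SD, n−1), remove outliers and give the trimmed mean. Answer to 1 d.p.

506.9 ms

n = 15, ΣRT = 9725, M = 648.333
Σ(x−M)² = 4284651.33; s = √(4284651.33/14) = 553.215
Cutoffs: 648.333 ± 2.5·553.215 → [-734.7, 2031.4]
Outside: 2629 → excluded.
Retained (n=14): Σ = 7096, mean = 7096/14 = 506.857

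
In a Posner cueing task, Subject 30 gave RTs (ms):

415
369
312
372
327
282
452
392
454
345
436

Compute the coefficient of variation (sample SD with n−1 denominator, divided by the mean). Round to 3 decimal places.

0.153

n = 11, Σ = 4156, M = 377.8182
Σ(x−M)² = 33559.636; s = √(33559.636/10) = 57.9307
CV = 57.9307 / 377.8182 = 0.15333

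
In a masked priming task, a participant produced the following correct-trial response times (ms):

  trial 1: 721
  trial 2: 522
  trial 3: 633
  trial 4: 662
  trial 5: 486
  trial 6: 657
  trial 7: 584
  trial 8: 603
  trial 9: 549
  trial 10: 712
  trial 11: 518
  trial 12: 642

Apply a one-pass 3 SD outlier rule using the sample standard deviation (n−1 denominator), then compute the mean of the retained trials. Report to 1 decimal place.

n = 12, ΣRT = 7289, M = 607.417
Σ(x−M)² = 65140.92; s = √(65140.92/11) = 76.954
Cutoffs: 607.417 ± 3·76.954 → [376.6, 838.3]
No RTs fall outside the cutoffs; all 12 retained. Mean = 7289/12 = 607.417

607.4 ms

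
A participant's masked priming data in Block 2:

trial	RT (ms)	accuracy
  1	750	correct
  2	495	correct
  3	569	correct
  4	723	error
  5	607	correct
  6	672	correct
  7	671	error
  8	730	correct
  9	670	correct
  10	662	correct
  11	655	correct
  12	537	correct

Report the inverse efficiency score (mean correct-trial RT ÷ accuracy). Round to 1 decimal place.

Correct trials (n=10): 750, 495, 569, 607, 672, 730, 670, 662, 655, 537
Mean correct RT = 6347/10 = 634.7000 ms
Proportion correct = 10/12
IES = 634.7000 / (10/12) = 761.640 ms

761.6 ms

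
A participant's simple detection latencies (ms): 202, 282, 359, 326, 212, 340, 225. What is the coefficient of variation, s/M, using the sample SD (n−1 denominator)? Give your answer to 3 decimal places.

n = 7, Σ = 1946, M = 278.0000
Σ(x−M)² = 25666.000; s = √(25666.000/6) = 65.4039
CV = 65.4039 / 278.0000 = 0.23527

0.235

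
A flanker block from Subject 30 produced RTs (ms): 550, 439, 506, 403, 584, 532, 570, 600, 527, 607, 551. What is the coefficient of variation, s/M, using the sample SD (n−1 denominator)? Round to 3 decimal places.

n = 11, Σ = 5869, M = 533.5455
Σ(x−M)² = 41046.727; s = √(41046.727/10) = 64.0677
CV = 64.0677 / 533.5455 = 0.12008

0.120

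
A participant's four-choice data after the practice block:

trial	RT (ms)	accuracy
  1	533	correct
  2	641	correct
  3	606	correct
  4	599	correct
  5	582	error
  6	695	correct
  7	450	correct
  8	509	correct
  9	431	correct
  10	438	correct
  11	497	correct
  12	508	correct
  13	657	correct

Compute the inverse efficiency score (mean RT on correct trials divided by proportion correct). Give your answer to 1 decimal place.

592.6 ms

Correct trials (n=12): 533, 641, 606, 599, 695, 450, 509, 431, 438, 497, 508, 657
Mean correct RT = 6564/12 = 547.0000 ms
Proportion correct = 12/13
IES = 547.0000 / (12/13) = 592.583 ms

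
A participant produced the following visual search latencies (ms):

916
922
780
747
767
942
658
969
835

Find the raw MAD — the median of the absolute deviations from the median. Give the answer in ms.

87 ms

Sorted: 658, 747, 767, 780, 835, 916, 922, 942, 969 → median = 835
|x − 835|: 81, 87, 55, 88, 68, 107, 177, 134, 0
Sorted deviations: 0, 55, 68, 81, 87, 88, 107, 134, 177 → MAD = 87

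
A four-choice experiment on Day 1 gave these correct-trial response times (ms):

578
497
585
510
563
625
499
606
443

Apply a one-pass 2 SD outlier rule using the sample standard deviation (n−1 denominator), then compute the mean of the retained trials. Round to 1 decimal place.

545.1 ms

n = 9, ΣRT = 4906, M = 545.111
Σ(x−M)² = 29182.89; s = √(29182.89/8) = 60.398
Cutoffs: 545.111 ± 2·60.398 → [424.3, 665.9]
No RTs fall outside the cutoffs; all 9 retained. Mean = 4906/9 = 545.111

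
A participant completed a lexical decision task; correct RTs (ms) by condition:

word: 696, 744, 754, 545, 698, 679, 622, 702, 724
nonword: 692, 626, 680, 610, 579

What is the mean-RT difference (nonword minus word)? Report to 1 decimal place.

-47.5 ms

M(word) = 6164/9 = 684.889
M(nonword) = 3187/5 = 637.400
Difference = 637.400 − 684.889 = -47.489 ms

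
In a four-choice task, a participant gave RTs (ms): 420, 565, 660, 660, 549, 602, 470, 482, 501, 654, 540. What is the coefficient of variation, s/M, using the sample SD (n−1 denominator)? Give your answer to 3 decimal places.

0.149

n = 11, Σ = 6103, M = 554.8182
Σ(x−M)² = 68115.636; s = √(68115.636/10) = 82.5322
CV = 82.5322 / 554.8182 = 0.14876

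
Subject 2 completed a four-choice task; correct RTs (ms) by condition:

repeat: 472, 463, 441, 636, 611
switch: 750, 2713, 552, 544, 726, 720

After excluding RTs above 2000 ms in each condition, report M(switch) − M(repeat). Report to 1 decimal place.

switch: exclude 2713
M(repeat) = 2623/5 = 524.600
M(switch) = 3292/5 = 658.400
Difference = 658.400 − 524.600 = 133.800 ms

133.8 ms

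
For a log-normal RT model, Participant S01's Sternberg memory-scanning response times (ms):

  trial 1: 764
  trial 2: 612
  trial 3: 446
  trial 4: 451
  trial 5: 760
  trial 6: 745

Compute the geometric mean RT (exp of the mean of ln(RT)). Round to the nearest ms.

ln(RT): 6.6386, 6.4167, 6.1003, 6.1115, 6.6333, 6.6134
Mean ln(RT) = 38.5138/6 = 6.41896
Geometric mean = exp(6.41896) = 613.37 ms

613 ms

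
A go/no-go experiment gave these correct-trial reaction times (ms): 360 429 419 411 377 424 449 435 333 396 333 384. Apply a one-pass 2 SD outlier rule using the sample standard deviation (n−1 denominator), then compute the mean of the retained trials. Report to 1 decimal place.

395.8 ms

n = 12, ΣRT = 4750, M = 395.833
Σ(x−M)² = 16695.67; s = √(16695.67/11) = 38.959
Cutoffs: 395.833 ± 2·38.959 → [317.9, 473.8]
No RTs fall outside the cutoffs; all 12 retained. Mean = 4750/12 = 395.833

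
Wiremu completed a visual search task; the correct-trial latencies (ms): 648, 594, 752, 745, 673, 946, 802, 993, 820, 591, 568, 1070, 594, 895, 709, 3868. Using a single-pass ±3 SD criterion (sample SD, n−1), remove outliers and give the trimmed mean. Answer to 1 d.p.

n = 16, ΣRT = 15268, M = 954.250
Σ(x−M)² = 9408049.00; s = √(9408049.00/15) = 791.962
Cutoffs: 954.250 ± 3·791.962 → [-1421.6, 3330.1]
Outside: 3868 → excluded.
Retained (n=15): Σ = 11400, mean = 11400/15 = 760.000

760.0 ms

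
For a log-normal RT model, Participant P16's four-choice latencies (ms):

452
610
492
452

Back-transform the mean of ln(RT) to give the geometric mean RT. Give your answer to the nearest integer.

498 ms

ln(RT): 6.1137, 6.4135, 6.1985, 6.1137
Mean ln(RT) = 24.8393/4 = 6.20983
Geometric mean = exp(6.20983) = 497.61 ms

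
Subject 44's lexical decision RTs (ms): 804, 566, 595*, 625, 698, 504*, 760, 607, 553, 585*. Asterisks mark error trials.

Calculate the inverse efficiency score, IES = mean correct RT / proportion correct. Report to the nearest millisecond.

941 ms

Correct trials (n=7): 804, 566, 625, 698, 760, 607, 553
Mean correct RT = 4613/7 = 659.0000 ms
Proportion correct = 7/10
IES = 659.0000 / (7/10) = 941.429 ms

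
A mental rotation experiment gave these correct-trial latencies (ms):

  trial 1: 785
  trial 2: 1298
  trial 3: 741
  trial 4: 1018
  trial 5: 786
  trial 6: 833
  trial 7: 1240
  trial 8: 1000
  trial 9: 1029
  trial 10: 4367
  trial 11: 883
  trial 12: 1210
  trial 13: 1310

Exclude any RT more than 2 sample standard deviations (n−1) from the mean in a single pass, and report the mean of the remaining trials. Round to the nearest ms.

1011 ms

n = 13, ΣRT = 16500, M = 1269.231
Σ(x−M)² = 10882830.31; s = √(10882830.31/12) = 952.314
Cutoffs: 1269.231 ± 2·952.314 → [-635.4, 3173.9]
Outside: 4367 → excluded.
Retained (n=12): Σ = 12133, mean = 12133/12 = 1011.083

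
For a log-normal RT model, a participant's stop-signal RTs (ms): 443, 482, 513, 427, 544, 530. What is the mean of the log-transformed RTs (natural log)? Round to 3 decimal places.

ln(RT): 6.0936, 6.1779, 6.2403, 6.0568, 6.2989, 6.2729
Σ ln(RT) = 37.1404
Mean = 37.1404/6 = 6.19007

6.190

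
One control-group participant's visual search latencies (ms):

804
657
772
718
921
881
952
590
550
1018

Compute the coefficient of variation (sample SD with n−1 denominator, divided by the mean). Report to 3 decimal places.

n = 10, Σ = 7863, M = 786.3000
Σ(x−M)² = 224526.100; s = √(224526.100/9) = 157.9473
CV = 157.9473 / 786.3000 = 0.20087

0.201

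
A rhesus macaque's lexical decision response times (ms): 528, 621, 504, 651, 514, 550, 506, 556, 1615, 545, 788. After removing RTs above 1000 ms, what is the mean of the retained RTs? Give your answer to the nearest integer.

Excluded: 1615
Retained (n=10): Σ = 5763
Mean = 5763/10 = 576.3000

576 ms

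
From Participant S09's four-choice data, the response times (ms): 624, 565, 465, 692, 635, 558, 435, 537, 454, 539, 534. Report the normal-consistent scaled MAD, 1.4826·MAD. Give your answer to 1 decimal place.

Sorted: 435, 454, 465, 534, 537, 539, 558, 565, 624, 635, 692 → median = 539
|x − 539| sorted: 0, 2, 5, 19, 26, 74, 85, 85, 96, 104, 153 → MAD = 74
Robust SD ≈ 1.4826 × 74 = 109.712

109.7 ms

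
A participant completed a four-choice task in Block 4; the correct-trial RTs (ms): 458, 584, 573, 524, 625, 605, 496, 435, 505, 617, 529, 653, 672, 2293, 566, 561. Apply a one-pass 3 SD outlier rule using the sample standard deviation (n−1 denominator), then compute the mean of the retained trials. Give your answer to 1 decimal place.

n = 16, ΣRT = 10696, M = 668.500
Σ(x−M)² = 2881814.00; s = √(2881814.00/15) = 438.316
Cutoffs: 668.500 ± 3·438.316 → [-646.4, 1983.4]
Outside: 2293 → excluded.
Retained (n=15): Σ = 8403, mean = 8403/15 = 560.200

560.2 ms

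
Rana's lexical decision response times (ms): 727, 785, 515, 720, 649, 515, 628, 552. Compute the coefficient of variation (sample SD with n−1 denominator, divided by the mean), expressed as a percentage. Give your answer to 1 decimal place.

16.2%

n = 8, Σ = 5091, M = 636.3750
Σ(x−M)² = 74107.875; s = √(74107.875/7) = 102.8924
CV = 102.8924 / 636.3750 = 0.16169 = 16.169%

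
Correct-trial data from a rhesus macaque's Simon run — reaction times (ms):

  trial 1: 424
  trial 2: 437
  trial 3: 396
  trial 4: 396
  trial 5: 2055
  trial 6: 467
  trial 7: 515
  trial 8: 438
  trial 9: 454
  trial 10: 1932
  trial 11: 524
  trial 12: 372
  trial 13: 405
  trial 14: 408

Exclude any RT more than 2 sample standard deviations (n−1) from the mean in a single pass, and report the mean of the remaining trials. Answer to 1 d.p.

n = 14, ΣRT = 9223, M = 658.786
Σ(x−M)² = 4188768.36; s = √(4188768.36/13) = 567.638
Cutoffs: 658.786 ± 2·567.638 → [-476.5, 1794.1]
Outside: 1932, 2055 → excluded.
Retained (n=12): Σ = 5236, mean = 5236/12 = 436.333

436.3 ms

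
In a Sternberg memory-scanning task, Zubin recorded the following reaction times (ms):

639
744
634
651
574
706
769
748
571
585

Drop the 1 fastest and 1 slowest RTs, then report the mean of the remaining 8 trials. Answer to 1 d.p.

Sorted: 571, 574, 585, 634, 639, 651, 706, 744, 748, 769
Drop lowest 1 (571) and highest 1 (769)
Remaining (n=8): Σ = 5281, mean = 5281/8 = 660.125

660.1 ms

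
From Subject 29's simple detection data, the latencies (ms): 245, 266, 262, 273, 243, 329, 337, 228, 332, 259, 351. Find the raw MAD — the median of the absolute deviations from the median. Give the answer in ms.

23 ms

Sorted: 228, 243, 245, 259, 262, 266, 273, 329, 332, 337, 351 → median = 266
|x − 266|: 21, 0, 4, 7, 23, 63, 71, 38, 66, 7, 85
Sorted deviations: 0, 4, 7, 7, 21, 23, 38, 63, 66, 71, 85 → MAD = 23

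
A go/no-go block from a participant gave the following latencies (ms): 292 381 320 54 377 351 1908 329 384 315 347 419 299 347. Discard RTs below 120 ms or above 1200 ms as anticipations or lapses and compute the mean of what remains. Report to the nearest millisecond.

347 ms

Excluded: 54, 1908
Retained (n=12): Σ = 4161
Mean = 4161/12 = 346.7500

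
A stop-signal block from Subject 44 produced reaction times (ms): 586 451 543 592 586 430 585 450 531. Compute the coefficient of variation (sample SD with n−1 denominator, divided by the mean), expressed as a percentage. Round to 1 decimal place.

12.7%

n = 9, Σ = 4754, M = 528.2222
Σ(x−M)² = 35923.556; s = √(35923.556/8) = 67.0108
CV = 67.0108 / 528.2222 = 0.12686 = 12.686%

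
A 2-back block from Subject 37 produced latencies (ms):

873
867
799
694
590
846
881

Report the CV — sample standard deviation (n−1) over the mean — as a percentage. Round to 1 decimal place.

n = 7, Σ = 5550, M = 792.8571
Σ(x−M)² = 73474.857; s = √(73474.857/6) = 110.6608
CV = 110.6608 / 792.8571 = 0.13957 = 13.957%

14.0%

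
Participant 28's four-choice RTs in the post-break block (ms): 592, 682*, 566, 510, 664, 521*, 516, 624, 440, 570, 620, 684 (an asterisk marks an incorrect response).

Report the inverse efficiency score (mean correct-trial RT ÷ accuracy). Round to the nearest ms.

Correct trials (n=10): 592, 566, 510, 664, 516, 624, 440, 570, 620, 684
Mean correct RT = 5786/10 = 578.6000 ms
Proportion correct = 10/12
IES = 578.6000 / (10/12) = 694.320 ms

694 ms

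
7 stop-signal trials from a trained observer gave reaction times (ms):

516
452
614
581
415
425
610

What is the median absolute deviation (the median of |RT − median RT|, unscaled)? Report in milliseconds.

Sorted: 415, 425, 452, 516, 581, 610, 614 → median = 516
|x − 516|: 0, 64, 98, 65, 101, 91, 94
Sorted deviations: 0, 64, 65, 91, 94, 98, 101 → MAD = 91

91 ms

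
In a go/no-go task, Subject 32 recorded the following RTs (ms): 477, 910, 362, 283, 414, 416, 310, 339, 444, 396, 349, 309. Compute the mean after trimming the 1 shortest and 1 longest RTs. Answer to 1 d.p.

Sorted: 283, 309, 310, 339, 349, 362, 396, 414, 416, 444, 477, 910
Drop lowest 1 (283) and highest 1 (910)
Remaining (n=10): Σ = 3816, mean = 3816/10 = 381.600

381.6 ms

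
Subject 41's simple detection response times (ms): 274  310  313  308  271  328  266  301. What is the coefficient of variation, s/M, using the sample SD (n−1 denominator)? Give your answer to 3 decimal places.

0.077

n = 8, Σ = 2371, M = 296.3750
Σ(x−M)² = 3685.875; s = √(3685.875/7) = 22.9468
CV = 22.9468 / 296.3750 = 0.07742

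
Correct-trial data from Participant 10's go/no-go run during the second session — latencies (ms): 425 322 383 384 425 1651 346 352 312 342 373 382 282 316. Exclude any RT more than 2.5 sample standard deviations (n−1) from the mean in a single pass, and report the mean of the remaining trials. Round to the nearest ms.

357 ms

n = 14, ΣRT = 6295, M = 449.643
Σ(x−M)² = 1576739.21; s = √(1576739.21/13) = 348.264
Cutoffs: 449.643 ± 2.5·348.264 → [-421.0, 1320.3]
Outside: 1651 → excluded.
Retained (n=13): Σ = 4644, mean = 4644/13 = 357.231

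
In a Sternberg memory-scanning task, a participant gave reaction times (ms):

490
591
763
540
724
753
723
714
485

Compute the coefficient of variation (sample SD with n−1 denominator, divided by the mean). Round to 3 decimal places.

0.179

n = 9, Σ = 5783, M = 642.5556
Σ(x−M)² = 106186.222; s = √(106186.222/8) = 115.2097
CV = 115.2097 / 642.5556 = 0.17930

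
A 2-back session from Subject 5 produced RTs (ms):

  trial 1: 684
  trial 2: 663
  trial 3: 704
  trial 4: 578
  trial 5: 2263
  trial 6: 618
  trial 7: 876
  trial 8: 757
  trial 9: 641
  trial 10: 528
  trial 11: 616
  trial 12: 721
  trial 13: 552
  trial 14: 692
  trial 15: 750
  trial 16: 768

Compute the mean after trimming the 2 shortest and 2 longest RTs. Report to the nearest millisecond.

683 ms

Sorted: 528, 552, 578, 616, 618, 641, 663, 684, 692, 704, 721, 750, 757, 768, 876, 2263
Drop lowest 2 (528, 552) and highest 2 (876, 2263)
Remaining (n=12): Σ = 8192, mean = 8192/12 = 682.667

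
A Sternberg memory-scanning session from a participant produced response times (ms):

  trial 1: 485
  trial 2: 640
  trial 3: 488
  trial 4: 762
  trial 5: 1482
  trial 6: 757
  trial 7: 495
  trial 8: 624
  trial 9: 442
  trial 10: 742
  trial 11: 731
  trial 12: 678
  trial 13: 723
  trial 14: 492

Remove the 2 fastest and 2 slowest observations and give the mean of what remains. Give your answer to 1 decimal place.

637.0 ms

Sorted: 442, 485, 488, 492, 495, 624, 640, 678, 723, 731, 742, 757, 762, 1482
Drop lowest 2 (442, 485) and highest 2 (762, 1482)
Remaining (n=10): Σ = 6370, mean = 6370/10 = 637.000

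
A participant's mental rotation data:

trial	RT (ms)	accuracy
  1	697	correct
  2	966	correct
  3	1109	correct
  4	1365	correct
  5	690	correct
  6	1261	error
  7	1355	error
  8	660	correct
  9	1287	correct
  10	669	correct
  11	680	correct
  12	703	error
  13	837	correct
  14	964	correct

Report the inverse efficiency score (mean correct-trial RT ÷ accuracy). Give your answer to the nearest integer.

Correct trials (n=11): 697, 966, 1109, 1365, 690, 660, 1287, 669, 680, 837, 964
Mean correct RT = 9924/11 = 902.1818 ms
Proportion correct = 11/14
IES = 902.1818 / (11/14) = 1148.231 ms

1148 ms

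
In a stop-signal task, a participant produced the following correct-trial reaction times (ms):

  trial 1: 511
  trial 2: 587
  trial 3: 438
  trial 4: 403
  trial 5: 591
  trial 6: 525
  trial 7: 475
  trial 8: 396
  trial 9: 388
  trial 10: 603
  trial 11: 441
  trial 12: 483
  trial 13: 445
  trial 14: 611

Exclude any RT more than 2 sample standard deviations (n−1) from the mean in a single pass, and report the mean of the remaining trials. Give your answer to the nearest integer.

n = 14, ΣRT = 6897, M = 492.643
Σ(x−M)² = 82801.21; s = √(82801.21/13) = 79.808
Cutoffs: 492.643 ± 2·79.808 → [333.0, 652.3]
No RTs fall outside the cutoffs; all 14 retained. Mean = 6897/14 = 492.643

493 ms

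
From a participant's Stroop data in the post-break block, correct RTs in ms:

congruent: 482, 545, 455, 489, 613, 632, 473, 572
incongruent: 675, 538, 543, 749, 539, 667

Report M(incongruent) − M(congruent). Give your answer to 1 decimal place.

M(congruent) = 4261/8 = 532.625
M(incongruent) = 3711/6 = 618.500
Difference = 618.500 − 532.625 = 85.875 ms

85.9 ms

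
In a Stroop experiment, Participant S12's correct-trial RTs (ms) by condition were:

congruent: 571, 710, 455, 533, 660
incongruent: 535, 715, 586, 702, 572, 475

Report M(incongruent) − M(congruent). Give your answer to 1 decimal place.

M(congruent) = 2929/5 = 585.800
M(incongruent) = 3585/6 = 597.500
Difference = 597.500 − 585.800 = 11.700 ms

11.7 ms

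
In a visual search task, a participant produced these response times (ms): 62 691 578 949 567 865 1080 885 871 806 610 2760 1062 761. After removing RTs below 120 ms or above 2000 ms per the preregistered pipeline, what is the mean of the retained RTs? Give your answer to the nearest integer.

810 ms

Excluded: 62, 2760
Retained (n=12): Σ = 9725
Mean = 9725/12 = 810.4167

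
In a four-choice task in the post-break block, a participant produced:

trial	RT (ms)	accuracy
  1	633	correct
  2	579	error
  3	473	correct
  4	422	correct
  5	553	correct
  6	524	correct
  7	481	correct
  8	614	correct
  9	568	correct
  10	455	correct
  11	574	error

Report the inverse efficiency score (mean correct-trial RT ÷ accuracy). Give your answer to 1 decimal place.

Correct trials (n=9): 633, 473, 422, 553, 524, 481, 614, 568, 455
Mean correct RT = 4723/9 = 524.7778 ms
Proportion correct = 9/11
IES = 524.7778 / (9/11) = 641.395 ms

641.4 ms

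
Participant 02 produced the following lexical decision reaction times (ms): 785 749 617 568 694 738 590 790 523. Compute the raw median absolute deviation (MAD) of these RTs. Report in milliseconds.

91 ms

Sorted: 523, 568, 590, 617, 694, 738, 749, 785, 790 → median = 694
|x − 694|: 91, 55, 77, 126, 0, 44, 104, 96, 171
Sorted deviations: 0, 44, 55, 77, 91, 96, 104, 126, 171 → MAD = 91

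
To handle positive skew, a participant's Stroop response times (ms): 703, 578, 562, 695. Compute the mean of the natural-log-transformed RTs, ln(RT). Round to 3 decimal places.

ln(RT): 6.5554, 6.3596, 6.3315, 6.5439
Σ ln(RT) = 25.7903
Mean = 25.7903/4 = 6.44759

6.448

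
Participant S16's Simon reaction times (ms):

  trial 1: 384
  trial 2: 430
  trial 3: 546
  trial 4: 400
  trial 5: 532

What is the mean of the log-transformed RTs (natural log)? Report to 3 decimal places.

ln(RT): 5.9506, 6.0638, 6.3026, 5.9915, 6.2766
Σ ln(RT) = 30.5852
Mean = 30.5852/5 = 6.11703

6.117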